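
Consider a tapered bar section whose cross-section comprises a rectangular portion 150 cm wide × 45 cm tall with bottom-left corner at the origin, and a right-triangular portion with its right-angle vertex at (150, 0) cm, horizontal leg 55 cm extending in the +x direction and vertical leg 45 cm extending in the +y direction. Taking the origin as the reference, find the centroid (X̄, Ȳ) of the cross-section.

X̄ = 89.46 cm, Ȳ = 21.34 cm

rectangular portion: A = 150 × 45 = 6750.00, centroid at (75.00, 22.50).
triangular portion: A = ½·55·45 = 1237.50, centroid at (168.33, 15.00).
ΣA = 7987.50 cm²
ΣAX̄ = (6750.00)(75.00) + (1237.50)(168.33) = 714562.50 cm³
ΣAȲ = (6750.00)(22.50) + (1237.50)(15.00) = 170437.50 cm³
X̄ = 714562.50 / 7987.50 = 89.46 cm
Ȳ = 170437.50 / 7987.50 = 21.34 cm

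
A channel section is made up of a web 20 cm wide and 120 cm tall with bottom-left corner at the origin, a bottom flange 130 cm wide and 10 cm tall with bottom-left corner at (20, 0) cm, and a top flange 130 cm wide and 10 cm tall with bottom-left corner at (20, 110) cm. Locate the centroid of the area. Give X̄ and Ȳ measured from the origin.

X̄ = 49.00 cm, Ȳ = 60.00 cm

web: A = 20 × 120 = 2400.00, centroid at (10.00, 60.00).
bottom flange: A = 130 × 10 = 1300.00, centroid at (85.00, 5.00).
top flange: A = 130 × 10 = 1300.00, centroid at (85.00, 115.00).
ΣA = 5000.00 cm², ΣAX̄ = 245000.00 cm³, ΣAȲ = 300000.00 cm³.
X̄ = 245000.00/5000.00 = 49.00 cm; Ȳ = 300000.00/5000.00 = 60.00 cm.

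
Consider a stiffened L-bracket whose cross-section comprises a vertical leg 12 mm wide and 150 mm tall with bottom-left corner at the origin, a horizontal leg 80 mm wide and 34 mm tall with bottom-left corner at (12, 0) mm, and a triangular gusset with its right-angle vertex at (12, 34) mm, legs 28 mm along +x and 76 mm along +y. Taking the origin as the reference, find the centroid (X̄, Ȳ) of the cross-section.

X̄ = 31.33 mm, Ȳ = 43.76 mm

Part | A | x̄ᵢ | ȳᵢ | A·x̄ᵢ | A·ȳᵢ
vertical leg | 1800.00 | 6.00 | 75.00 | 10800.00 | 135000.00
horizontal leg | 2720.00 | 52.00 | 17.00 | 141440.00 | 46240.00
gusset | 1064.00 | 21.33 | 59.33 | 22698.67 | 63130.67
Σ | 5584.00 |  |  | 174938.67 | 244370.67
X̄ = 174938.67 / 5584.00 = 31.33 mm
Ȳ = 244370.67 / 5584.00 = 43.76 mm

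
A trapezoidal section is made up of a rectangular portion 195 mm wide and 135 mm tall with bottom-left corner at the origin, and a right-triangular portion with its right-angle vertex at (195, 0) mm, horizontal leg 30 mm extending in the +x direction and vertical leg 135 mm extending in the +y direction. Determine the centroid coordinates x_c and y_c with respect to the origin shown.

rectangular portion: A = 195 × 135 = 26325.00, centroid at (97.50, 67.50).
triangular portion: A = ½·30·135 = 2025.00, centroid at (205.00, 45.00).
ΣA = 28350.00 mm²
ΣAx_c = (26325.00)(97.50) + (2025.00)(205.00) = 2981812.50 mm³
ΣAy_c = (26325.00)(67.50) + (2025.00)(45.00) = 1868062.50 mm³
x_c = 2981812.50 / 28350.00 = 105.18 mm
y_c = 1868062.50 / 28350.00 = 65.89 mm

x_c = 105.18 mm, y_c = 65.89 mm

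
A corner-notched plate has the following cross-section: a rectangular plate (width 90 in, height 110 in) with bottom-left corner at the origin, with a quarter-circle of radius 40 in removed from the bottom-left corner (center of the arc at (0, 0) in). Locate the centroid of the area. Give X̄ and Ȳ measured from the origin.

Part | A | x̄ᵢ | ȳᵢ | A·x̄ᵢ | A·ȳᵢ
plate | 9900.00 | 45.00 | 55.00 | 445500.00 | 544500.00
removed quarter-circle | -1256.64 | 16.98 | 16.98 | -21333.33 | -21333.33
Σ | 8643.36 |  |  | 424166.67 | 523166.67
X̄ = 424166.67 / 8643.36 = 49.07 in
Ȳ = 523166.67 / 8643.36 = 60.53 in

X̄ = 49.07 in, Ȳ = 60.53 in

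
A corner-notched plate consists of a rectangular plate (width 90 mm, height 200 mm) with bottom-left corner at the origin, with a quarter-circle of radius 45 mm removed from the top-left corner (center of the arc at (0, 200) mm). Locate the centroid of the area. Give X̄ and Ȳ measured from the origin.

plate: A = 90 × 200 = 18000.00, centroid at (45.00, 100.00).
removed quarter-circle: A = −¼π·45² = -1590.43, centroid at (19.10, 180.90).
ΣA = 16409.57 mm², ΣAX̄ = 779625.00 mm³, ΣAȲ = 1512288.74 mm³.
X̄ = 779625.00/16409.57 = 47.51 mm; Ȳ = 1512288.74/16409.57 = 92.16 mm.

X̄ = 47.51 mm, Ȳ = 92.16 mm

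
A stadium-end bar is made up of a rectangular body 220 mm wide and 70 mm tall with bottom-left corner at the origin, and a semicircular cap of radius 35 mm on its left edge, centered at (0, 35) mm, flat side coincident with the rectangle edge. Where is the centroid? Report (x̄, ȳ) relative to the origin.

rectangular body: A = 220 × 70 = 15400.00, centroid at (110.00, 35.00).
semicircular end: A = ½π·35² = 1924.23, centroid at (-14.85, 35.00).
ΣA = 17324.23 mm², ΣAx̄ = 1665416.67 mm³, ΣAȳ = 606347.89 mm³.
x̄ = 1665416.67/17324.23 = 96.13 mm; ȳ = 606347.89/17324.23 = 35.00 mm.

x̄ = 96.13 mm, ȳ = 35.00 mm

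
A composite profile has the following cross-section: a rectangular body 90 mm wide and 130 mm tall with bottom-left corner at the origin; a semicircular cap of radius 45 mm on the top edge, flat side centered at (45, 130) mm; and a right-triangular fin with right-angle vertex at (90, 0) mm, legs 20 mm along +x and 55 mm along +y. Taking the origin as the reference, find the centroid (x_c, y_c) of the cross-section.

x_c = 46.84 mm, y_c = 80.67 mm

rectangular body: A = 90 × 130 = 11700.00, centroid at (45.00, 65.00).
semicircular top: A = ½π·45² = 3180.86, centroid at (45.00, 149.10).
triangular fin: A = ½·20·55 = 550.00, centroid at (96.67, 18.33).
ΣA = 15430.86 mm²
ΣAx_c = (11700.00)(45.00) + (3180.86)(45.00) + (550.00)(96.67) = 722805.48 mm³
ΣAy_c = (11700.00)(65.00) + (3180.86)(149.10) + (550.00)(18.33) = 1244845.47 mm³
x_c = 722805.48 / 15430.86 = 46.84 mm
y_c = 1244845.47 / 15430.86 = 80.67 mm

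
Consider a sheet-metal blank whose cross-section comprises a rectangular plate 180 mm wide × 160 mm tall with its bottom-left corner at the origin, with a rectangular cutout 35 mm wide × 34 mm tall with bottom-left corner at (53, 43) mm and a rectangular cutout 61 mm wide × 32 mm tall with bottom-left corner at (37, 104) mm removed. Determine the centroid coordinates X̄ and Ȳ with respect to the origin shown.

X̄ = 92.62 mm, Ȳ = 77.88 mm

plate: A = 180 × 160 = 28800.00, centroid at (90.00, 80.00).
hole 1: A = −(35 × 34) = -1190.00, centroid at (70.50, 60.00).
hole 2: A = −(61 × 32) = -1952.00, centroid at (67.50, 120.00).
ΣA = 25658.00 mm²
ΣAX̄ = (28800.00)(90.00) + (-1190.00)(70.50) + (-1952.00)(67.50) = 2376345.00 mm³
ΣAȲ = (28800.00)(80.00) + (-1190.00)(60.00) + (-1952.00)(120.00) = 1998360.00 mm³
X̄ = 2376345.00 / 25658.00 = 92.62 mm
Ȳ = 1998360.00 / 25658.00 = 77.88 mm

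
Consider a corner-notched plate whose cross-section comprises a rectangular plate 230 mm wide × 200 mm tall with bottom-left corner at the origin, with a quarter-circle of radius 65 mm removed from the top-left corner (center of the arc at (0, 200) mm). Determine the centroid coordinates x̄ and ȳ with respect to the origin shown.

x̄ = 121.80 mm, ȳ = 94.37 mm

plate: A = 230 × 200 = 46000.00, centroid at (115.00, 100.00).
removed quarter-circle: A = −¼π·65² = -3318.31, centroid at (27.59, 172.41).
ΣA = 42681.69 mm²
ΣAx̄ = (46000.00)(115.00) + (-3318.31)(27.59) = 5198458.33 mm³
ΣAȳ = (46000.00)(100.00) + (-3318.31)(172.41) = 4027880.22 mm³
x̄ = 5198458.33 / 42681.69 = 121.80 mm
ȳ = 4027880.22 / 42681.69 = 94.37 mm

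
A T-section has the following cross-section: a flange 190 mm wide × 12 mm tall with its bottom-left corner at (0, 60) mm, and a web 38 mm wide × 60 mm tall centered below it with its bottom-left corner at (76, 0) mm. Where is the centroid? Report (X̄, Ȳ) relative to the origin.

web: A = 38 × 60 = 2280.00, centroid at (95.00, 30.00).
flange: A = 190 × 12 = 2280.00, centroid at (95.00, 66.00).
ΣA = 4560.00 mm², ΣAX̄ = 433200.00 mm³, ΣAȲ = 218880.00 mm³.
X̄ = 433200.00/4560.00 = 95.00 mm; Ȳ = 218880.00/4560.00 = 48.00 mm.

X̄ = 95.00 mm, Ȳ = 48.00 mm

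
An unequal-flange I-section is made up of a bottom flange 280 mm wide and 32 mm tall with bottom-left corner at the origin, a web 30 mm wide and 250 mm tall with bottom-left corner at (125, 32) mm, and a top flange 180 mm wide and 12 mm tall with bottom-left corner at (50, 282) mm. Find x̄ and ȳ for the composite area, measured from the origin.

x̄ = 140.00 mm, ȳ = 104.35 mm

Part | A | x̄ᵢ | ȳᵢ | A·x̄ᵢ | A·ȳᵢ
bottom flange | 8960.00 | 140.00 | 16.00 | 1254400.00 | 143360.00
web | 7500.00 | 140.00 | 157.00 | 1050000.00 | 1177500.00
top flange | 2160.00 | 140.00 | 288.00 | 302400.00 | 622080.00
Σ | 18620.00 |  |  | 2606800.00 | 1942940.00
x̄ = 2606800.00 / 18620.00 = 140.00 mm
ȳ = 1942940.00 / 18620.00 = 104.35 mm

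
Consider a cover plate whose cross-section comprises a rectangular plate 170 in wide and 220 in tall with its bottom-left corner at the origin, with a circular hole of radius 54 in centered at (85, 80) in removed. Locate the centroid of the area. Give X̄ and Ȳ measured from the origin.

X̄ = 85.00 in, Ȳ = 119.73 in

plate: A = 170 × 220 = 37400.00, centroid at (85.00, 110.00).
hole: A = −π·54² = -9160.88, centroid at (85.00, 80.00).
ΣA = 28239.12 in², ΣAX̄ = 2400324.84 in³, ΣAȲ = 3381129.27 in³.
X̄ = 2400324.84/28239.12 = 85.00 in; Ȳ = 3381129.27/28239.12 = 119.73 in.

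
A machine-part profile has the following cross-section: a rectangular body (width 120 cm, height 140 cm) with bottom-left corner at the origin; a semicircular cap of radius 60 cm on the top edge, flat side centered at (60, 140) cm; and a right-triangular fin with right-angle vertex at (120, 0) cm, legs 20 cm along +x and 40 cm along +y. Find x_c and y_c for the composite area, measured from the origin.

x_c = 61.17 cm, y_c = 92.63 cm

rectangular body: A = 120 × 140 = 16800.00, centroid at (60.00, 70.00).
semicircular top: A = ½π·60² = 5654.87, centroid at (60.00, 165.46).
triangular fin: A = ½·20·40 = 400.00, centroid at (126.67, 13.33).
ΣA = 22854.87 cm², ΣAx_c = 1397958.67 cm³, ΣAy_c = 2117014.68 cm³.
x_c = 1397958.67/22854.87 = 61.17 cm; y_c = 2117014.68/22854.87 = 92.63 cm.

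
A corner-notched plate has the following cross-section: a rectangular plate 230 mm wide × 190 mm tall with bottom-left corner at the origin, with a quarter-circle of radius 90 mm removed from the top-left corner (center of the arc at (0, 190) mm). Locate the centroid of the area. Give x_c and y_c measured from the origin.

plate: A = 230 × 190 = 43700.00, centroid at (115.00, 95.00).
removed quarter-circle: A = −¼π·90² = -6361.73, centroid at (38.20, 151.80).
ΣA = 37338.27 mm², ΣAx_c = 4782500.00 mm³, ΣAy_c = 3185772.23 mm³.
x_c = 4782500.00/37338.27 = 128.09 mm; y_c = 3185772.23/37338.27 = 85.32 mm.

x_c = 128.09 mm, y_c = 85.32 mm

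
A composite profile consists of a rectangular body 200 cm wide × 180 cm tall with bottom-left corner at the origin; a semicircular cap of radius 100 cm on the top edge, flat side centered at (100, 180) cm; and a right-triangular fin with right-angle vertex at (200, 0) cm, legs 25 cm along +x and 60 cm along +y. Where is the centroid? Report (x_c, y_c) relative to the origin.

x_c = 101.55 cm, y_c = 128.66 cm

Part | A | x̄ᵢ | ȳᵢ | A·x̄ᵢ | A·ȳᵢ
rectangular body | 36000.00 | 100.00 | 90.00 | 3600000.00 | 3240000.00
semicircular top | 15707.96 | 100.00 | 222.44 | 1570796.33 | 3494100.05
triangular fin | 750.00 | 208.33 | 20.00 | 156250.00 | 15000.00
Σ | 52457.96 |  |  | 5327046.33 | 6749100.05
x_c = 5327046.33 / 52457.96 = 101.55 cm
y_c = 6749100.05 / 52457.96 = 128.66 cm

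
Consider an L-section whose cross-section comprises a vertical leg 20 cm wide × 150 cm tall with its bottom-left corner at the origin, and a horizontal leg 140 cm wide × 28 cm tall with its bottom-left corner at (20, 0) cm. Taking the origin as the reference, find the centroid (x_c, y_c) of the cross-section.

x_c = 55.32 cm, y_c = 40.45 cm

vertical leg: A = 20 × 150 = 3000.00, centroid at (10.00, 75.00).
horizontal leg: A = 140 × 28 = 3920.00, centroid at (90.00, 14.00).
ΣA = 6920.00 cm², ΣAx_c = 382800.00 cm³, ΣAy_c = 279880.00 cm³.
x_c = 382800.00/6920.00 = 55.32 cm; y_c = 279880.00/6920.00 = 40.45 cm.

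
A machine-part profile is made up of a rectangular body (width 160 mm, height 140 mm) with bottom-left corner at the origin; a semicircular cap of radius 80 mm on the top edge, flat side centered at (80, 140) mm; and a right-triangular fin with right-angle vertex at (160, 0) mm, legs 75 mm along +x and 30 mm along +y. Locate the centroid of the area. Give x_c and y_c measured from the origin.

x_c = 83.52 mm, y_c = 99.11 mm

rectangular body: A = 160 × 140 = 22400.00, centroid at (80.00, 70.00).
semicircular top: A = ½π·80² = 10053.10, centroid at (80.00, 173.95).
triangular fin: A = ½·75·30 = 1125.00, centroid at (185.00, 10.00).
ΣA = 33578.10 mm², ΣAx_c = 2804372.72 mm³, ΣAy_c = 3328016.84 mm³.
x_c = 2804372.72/33578.10 = 83.52 mm; y_c = 3328016.84/33578.10 = 99.11 mm.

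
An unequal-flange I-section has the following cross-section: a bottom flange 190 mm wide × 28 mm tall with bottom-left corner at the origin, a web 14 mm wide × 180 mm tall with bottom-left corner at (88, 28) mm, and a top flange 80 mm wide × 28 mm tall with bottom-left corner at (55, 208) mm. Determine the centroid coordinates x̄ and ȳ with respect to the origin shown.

bottom flange: A = 190 × 28 = 5320.00, centroid at (95.00, 14.00).
web: A = 14 × 180 = 2520.00, centroid at (95.00, 118.00).
top flange: A = 80 × 28 = 2240.00, centroid at (95.00, 222.00).
ΣA = 10080.00 mm²
ΣAx̄ = (5320.00)(95.00) + (2520.00)(95.00) + (2240.00)(95.00) = 957600.00 mm³
ΣAȳ = (5320.00)(14.00) + (2520.00)(118.00) + (2240.00)(222.00) = 869120.00 mm³
x̄ = 957600.00 / 10080.00 = 95.00 mm
ȳ = 869120.00 / 10080.00 = 86.22 mm

x̄ = 95.00 mm, ȳ = 86.22 mm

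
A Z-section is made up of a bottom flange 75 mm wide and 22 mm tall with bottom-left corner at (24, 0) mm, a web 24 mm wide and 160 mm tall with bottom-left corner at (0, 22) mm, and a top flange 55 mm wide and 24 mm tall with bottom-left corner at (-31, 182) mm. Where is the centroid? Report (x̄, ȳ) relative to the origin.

bottom flange: A = 75 × 22 = 1650.00, centroid at (61.50, 11.00).
web: A = 24 × 160 = 3840.00, centroid at (12.00, 102.00).
top flange: A = 55 × 24 = 1320.00, centroid at (-3.50, 194.00).
ΣA = 6810.00 mm²
ΣAx̄ = (1650.00)(61.50) + (3840.00)(12.00) + (1320.00)(-3.50) = 142935.00 mm³
ΣAȳ = (1650.00)(11.00) + (3840.00)(102.00) + (1320.00)(194.00) = 665910.00 mm³
x̄ = 142935.00 / 6810.00 = 20.99 mm
ȳ = 665910.00 / 6810.00 = 97.78 mm

x̄ = 20.99 mm, ȳ = 97.78 mm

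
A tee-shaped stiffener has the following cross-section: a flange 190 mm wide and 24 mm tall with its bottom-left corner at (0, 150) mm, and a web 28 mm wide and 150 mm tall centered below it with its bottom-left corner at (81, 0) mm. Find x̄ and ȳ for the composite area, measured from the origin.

x̄ = 95.00 mm, ȳ = 120.29 mm

Part | A | x̄ᵢ | ȳᵢ | A·x̄ᵢ | A·ȳᵢ
web | 4200.00 | 95.00 | 75.00 | 399000.00 | 315000.00
flange | 4560.00 | 95.00 | 162.00 | 433200.00 | 738720.00
Σ | 8760.00 |  |  | 832200.00 | 1053720.00
x̄ = 832200.00 / 8760.00 = 95.00 mm
ȳ = 1053720.00 / 8760.00 = 120.29 mm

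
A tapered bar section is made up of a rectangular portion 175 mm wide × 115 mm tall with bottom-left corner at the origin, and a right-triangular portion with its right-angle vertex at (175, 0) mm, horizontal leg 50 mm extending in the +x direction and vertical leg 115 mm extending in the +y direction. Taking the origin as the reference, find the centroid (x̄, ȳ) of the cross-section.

rectangular portion: A = 175 × 115 = 20125.00, centroid at (87.50, 57.50).
triangular portion: A = ½·50·115 = 2875.00, centroid at (191.67, 38.33).
ΣA = 23000.00 mm², ΣAx̄ = 2311979.17 mm³, ΣAȳ = 1267395.83 mm³.
x̄ = 2311979.17/23000.00 = 100.52 mm; ȳ = 1267395.83/23000.00 = 55.10 mm.

x̄ = 100.52 mm, ȳ = 55.10 mm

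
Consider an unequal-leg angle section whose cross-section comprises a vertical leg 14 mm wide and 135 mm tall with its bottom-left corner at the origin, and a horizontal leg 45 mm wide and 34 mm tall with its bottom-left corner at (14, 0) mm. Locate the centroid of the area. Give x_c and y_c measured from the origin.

vertical leg: A = 14 × 135 = 1890.00, centroid at (7.00, 67.50).
horizontal leg: A = 45 × 34 = 1530.00, centroid at (36.50, 17.00).
ΣA = 3420.00 mm²
ΣAx_c = (1890.00)(7.00) + (1530.00)(36.50) = 69075.00 mm³
ΣAy_c = (1890.00)(67.50) + (1530.00)(17.00) = 153585.00 mm³
x_c = 69075.00 / 3420.00 = 20.20 mm
y_c = 153585.00 / 3420.00 = 44.91 mm

x_c = 20.20 mm, y_c = 44.91 mm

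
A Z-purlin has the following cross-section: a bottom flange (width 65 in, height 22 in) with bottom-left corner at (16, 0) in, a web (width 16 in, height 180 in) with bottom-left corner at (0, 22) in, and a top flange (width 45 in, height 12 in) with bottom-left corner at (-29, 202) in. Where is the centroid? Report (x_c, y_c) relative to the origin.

bottom flange: A = 65 × 22 = 1430.00, centroid at (48.50, 11.00).
web: A = 16 × 180 = 2880.00, centroid at (8.00, 112.00).
top flange: A = 45 × 12 = 540.00, centroid at (-6.50, 208.00).
ΣA = 4850.00 in²
ΣAx_c = (1430.00)(48.50) + (2880.00)(8.00) + (540.00)(-6.50) = 88885.00 in³
ΣAy_c = (1430.00)(11.00) + (2880.00)(112.00) + (540.00)(208.00) = 450610.00 in³
x_c = 88885.00 / 4850.00 = 18.33 in
y_c = 450610.00 / 4850.00 = 92.91 in

x_c = 18.33 in, y_c = 92.91 in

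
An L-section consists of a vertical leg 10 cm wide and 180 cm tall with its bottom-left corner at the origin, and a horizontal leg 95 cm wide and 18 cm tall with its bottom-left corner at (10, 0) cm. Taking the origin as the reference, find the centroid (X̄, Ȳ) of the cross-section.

X̄ = 30.58 cm, Ȳ = 50.54 cm

vertical leg: A = 10 × 180 = 1800.00, centroid at (5.00, 90.00).
horizontal leg: A = 95 × 18 = 1710.00, centroid at (57.50, 9.00).
ΣA = 3510.00 cm², ΣAX̄ = 107325.00 cm³, ΣAȲ = 177390.00 cm³.
X̄ = 107325.00/3510.00 = 30.58 cm; Ȳ = 177390.00/3510.00 = 50.54 cm.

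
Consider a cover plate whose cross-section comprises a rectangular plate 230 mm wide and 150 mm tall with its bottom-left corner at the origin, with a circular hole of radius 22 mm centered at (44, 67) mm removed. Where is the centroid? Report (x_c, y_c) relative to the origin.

Part | A | x̄ᵢ | ȳᵢ | A·x̄ᵢ | A·ȳᵢ
plate | 34500.00 | 115.00 | 75.00 | 3967500.00 | 2587500.00
hole | -1520.53 | 44.00 | 67.00 | -66903.36 | -101875.57
Σ | 32979.47 |  |  | 3900596.64 | 2485624.43
x_c = 3900596.64 / 32979.47 = 118.27 mm
y_c = 2485624.43 / 32979.47 = 75.37 mm

x_c = 118.27 mm, y_c = 75.37 mm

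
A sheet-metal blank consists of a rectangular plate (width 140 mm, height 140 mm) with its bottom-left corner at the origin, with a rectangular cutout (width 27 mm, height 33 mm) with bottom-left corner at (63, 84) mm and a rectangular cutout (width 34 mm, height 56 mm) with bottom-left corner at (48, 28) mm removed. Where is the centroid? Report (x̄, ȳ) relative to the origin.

x̄ = 70.22 mm, ȳ = 69.97 mm

plate: A = 140 × 140 = 19600.00, centroid at (70.00, 70.00).
hole 1: A = −(27 × 33) = -891.00, centroid at (76.50, 100.50).
hole 2: A = −(34 × 56) = -1904.00, centroid at (65.00, 56.00).
ΣA = 16805.00 mm²
ΣAx̄ = (19600.00)(70.00) + (-891.00)(76.50) + (-1904.00)(65.00) = 1180078.50 mm³
ΣAȳ = (19600.00)(70.00) + (-891.00)(100.50) + (-1904.00)(56.00) = 1175830.50 mm³
x̄ = 1180078.50 / 16805.00 = 70.22 mm
ȳ = 1175830.50 / 16805.00 = 69.97 mm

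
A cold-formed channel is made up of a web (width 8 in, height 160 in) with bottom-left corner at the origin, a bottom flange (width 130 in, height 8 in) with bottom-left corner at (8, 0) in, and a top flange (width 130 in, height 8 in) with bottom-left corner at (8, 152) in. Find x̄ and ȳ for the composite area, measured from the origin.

Part | A | x̄ᵢ | ȳᵢ | A·x̄ᵢ | A·ȳᵢ
web | 1280.00 | 4.00 | 80.00 | 5120.00 | 102400.00
bottom flange | 1040.00 | 73.00 | 4.00 | 75920.00 | 4160.00
top flange | 1040.00 | 73.00 | 156.00 | 75920.00 | 162240.00
Σ | 3360.00 |  |  | 156960.00 | 268800.00
x̄ = 156960.00 / 3360.00 = 46.71 in
ȳ = 268800.00 / 3360.00 = 80.00 in

x̄ = 46.71 in, ȳ = 80.00 in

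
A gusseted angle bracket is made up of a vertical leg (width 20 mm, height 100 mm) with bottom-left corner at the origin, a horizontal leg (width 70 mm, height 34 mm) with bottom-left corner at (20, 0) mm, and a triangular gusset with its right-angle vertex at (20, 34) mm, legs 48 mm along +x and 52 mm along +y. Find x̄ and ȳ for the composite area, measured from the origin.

x̄ = 34.80 mm, ȳ = 36.34 mm

Part | A | x̄ᵢ | ȳᵢ | A·x̄ᵢ | A·ȳᵢ
vertical leg | 2000.00 | 10.00 | 50.00 | 20000.00 | 100000.00
horizontal leg | 2380.00 | 55.00 | 17.00 | 130900.00 | 40460.00
gusset | 1248.00 | 36.00 | 51.33 | 44928.00 | 64064.00
Σ | 5628.00 |  |  | 195828.00 | 204524.00
x̄ = 195828.00 / 5628.00 = 34.80 mm
ȳ = 204524.00 / 5628.00 = 36.34 mm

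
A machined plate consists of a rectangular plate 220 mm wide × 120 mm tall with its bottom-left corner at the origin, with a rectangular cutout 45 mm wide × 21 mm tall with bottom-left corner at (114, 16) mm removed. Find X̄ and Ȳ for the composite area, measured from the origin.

X̄ = 109.02 mm, Ȳ = 61.24 mm

Part | A | x̄ᵢ | ȳᵢ | A·x̄ᵢ | A·ȳᵢ
plate | 26400.00 | 110.00 | 60.00 | 2904000.00 | 1584000.00
hole | -945.00 | 136.50 | 26.50 | -128992.50 | -25042.50
Σ | 25455.00 |  |  | 2775007.50 | 1558957.50
X̄ = 2775007.50 / 25455.00 = 109.02 mm
Ȳ = 1558957.50 / 25455.00 = 61.24 mm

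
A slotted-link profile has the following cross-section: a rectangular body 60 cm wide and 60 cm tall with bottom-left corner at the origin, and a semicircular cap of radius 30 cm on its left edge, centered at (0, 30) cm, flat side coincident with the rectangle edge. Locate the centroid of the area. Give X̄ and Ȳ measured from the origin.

Part | A | x̄ᵢ | ȳᵢ | A·x̄ᵢ | A·ȳᵢ
rectangular body | 3600.00 | 30.00 | 30.00 | 108000.00 | 108000.00
semicircular end | 1413.72 | -12.73 | 30.00 | -18000.00 | 42411.50
Σ | 5013.72 |  |  | 90000.00 | 150411.50
X̄ = 90000.00 / 5013.72 = 17.95 cm
Ȳ = 150411.50 / 5013.72 = 30.00 cm

X̄ = 17.95 cm, Ȳ = 30.00 cm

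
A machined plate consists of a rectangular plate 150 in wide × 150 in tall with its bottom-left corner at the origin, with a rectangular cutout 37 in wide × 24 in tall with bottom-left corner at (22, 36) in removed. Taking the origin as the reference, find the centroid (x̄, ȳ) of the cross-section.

x̄ = 76.42 in, ȳ = 76.11 in

plate: A = 150 × 150 = 22500.00, centroid at (75.00, 75.00).
hole: A = −(37 × 24) = -888.00, centroid at (40.50, 48.00).
ΣA = 21612.00 in²
ΣAx̄ = (22500.00)(75.00) + (-888.00)(40.50) = 1651536.00 in³
ΣAȳ = (22500.00)(75.00) + (-888.00)(48.00) = 1644876.00 in³
x̄ = 1651536.00 / 21612.00 = 76.42 in
ȳ = 1644876.00 / 21612.00 = 76.11 in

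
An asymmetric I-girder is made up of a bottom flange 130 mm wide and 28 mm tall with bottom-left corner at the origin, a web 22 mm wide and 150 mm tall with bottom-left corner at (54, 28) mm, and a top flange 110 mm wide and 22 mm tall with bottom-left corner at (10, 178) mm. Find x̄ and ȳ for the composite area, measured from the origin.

x̄ = 65.00 mm, ȳ = 90.62 mm

bottom flange: A = 130 × 28 = 3640.00, centroid at (65.00, 14.00).
web: A = 22 × 150 = 3300.00, centroid at (65.00, 103.00).
top flange: A = 110 × 22 = 2420.00, centroid at (65.00, 189.00).
ΣA = 9360.00 mm²
ΣAx̄ = (3640.00)(65.00) + (3300.00)(65.00) + (2420.00)(65.00) = 608400.00 mm³
ΣAȳ = (3640.00)(14.00) + (3300.00)(103.00) + (2420.00)(189.00) = 848240.00 mm³
x̄ = 608400.00 / 9360.00 = 65.00 mm
ȳ = 848240.00 / 9360.00 = 90.62 mm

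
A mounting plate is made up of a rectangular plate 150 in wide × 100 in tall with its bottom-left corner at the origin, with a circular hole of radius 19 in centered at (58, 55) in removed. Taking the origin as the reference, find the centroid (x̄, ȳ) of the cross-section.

plate: A = 150 × 100 = 15000.00, centroid at (75.00, 50.00).
hole: A = −π·19² = -1134.11, centroid at (58.00, 55.00).
ΣA = 13865.89 in²
ΣAx̄ = (15000.00)(75.00) + (-1134.11)(58.00) = 1059221.33 in³
ΣAȳ = (15000.00)(50.00) + (-1134.11)(55.00) = 687623.68 in³
x̄ = 1059221.33 / 13865.89 = 76.39 in
ȳ = 687623.68 / 13865.89 = 49.59 in

x̄ = 76.39 in, ȳ = 49.59 in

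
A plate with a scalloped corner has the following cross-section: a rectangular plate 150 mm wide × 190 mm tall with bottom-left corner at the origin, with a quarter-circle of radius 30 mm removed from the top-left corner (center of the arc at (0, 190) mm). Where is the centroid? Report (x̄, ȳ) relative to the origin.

plate: A = 150 × 190 = 28500.00, centroid at (75.00, 95.00).
removed quarter-circle: A = −¼π·30² = -706.86, centroid at (12.73, 177.27).
ΣA = 27793.14 mm²
ΣAx̄ = (28500.00)(75.00) + (-706.86)(12.73) = 2128500.00 mm³
ΣAȳ = (28500.00)(95.00) + (-706.86)(177.27) = 2582196.91 mm³
x̄ = 2128500.00 / 27793.14 = 76.58 mm
ȳ = 2582196.91 / 27793.14 = 92.91 mm

x̄ = 76.58 mm, ȳ = 92.91 mm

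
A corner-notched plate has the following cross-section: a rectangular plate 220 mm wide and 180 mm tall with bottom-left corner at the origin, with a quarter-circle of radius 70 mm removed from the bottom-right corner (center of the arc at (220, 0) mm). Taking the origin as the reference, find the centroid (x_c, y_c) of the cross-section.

Part | A | x̄ᵢ | ȳᵢ | A·x̄ᵢ | A·ȳᵢ
plate | 39600.00 | 110.00 | 90.00 | 4356000.00 | 3564000.00
removed quarter-circle | -3848.45 | 190.29 | 29.71 | -732325.89 | -114333.33
Σ | 35751.55 |  |  | 3623674.11 | 3449666.67
x_c = 3623674.11 / 35751.55 = 101.36 mm
y_c = 3449666.67 / 35751.55 = 96.49 mm

x_c = 101.36 mm, y_c = 96.49 mm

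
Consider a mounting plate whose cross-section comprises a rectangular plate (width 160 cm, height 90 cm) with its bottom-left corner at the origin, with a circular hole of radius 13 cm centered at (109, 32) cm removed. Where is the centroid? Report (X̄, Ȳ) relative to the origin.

Part | A | x̄ᵢ | ȳᵢ | A·x̄ᵢ | A·ȳᵢ
plate | 14400.00 | 80.00 | 45.00 | 1152000.00 | 648000.00
hole | -530.93 | 109.00 | 32.00 | -57871.28 | -16989.73
Σ | 13869.07 |  |  | 1094128.72 | 631010.27
X̄ = 1094128.72 / 13869.07 = 78.89 cm
Ȳ = 631010.27 / 13869.07 = 45.50 cm

X̄ = 78.89 cm, Ȳ = 45.50 cm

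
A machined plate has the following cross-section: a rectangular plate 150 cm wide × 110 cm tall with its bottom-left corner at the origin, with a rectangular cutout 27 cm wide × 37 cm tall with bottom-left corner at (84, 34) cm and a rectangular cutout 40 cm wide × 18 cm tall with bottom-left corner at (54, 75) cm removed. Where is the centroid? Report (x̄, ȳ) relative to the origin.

x̄ = 73.53 cm, ȳ = 53.76 cm

plate: A = 150 × 110 = 16500.00, centroid at (75.00, 55.00).
hole 1: A = −(27 × 37) = -999.00, centroid at (97.50, 52.50).
hole 2: A = −(40 × 18) = -720.00, centroid at (74.00, 84.00).
ΣA = 14781.00 cm², ΣAx̄ = 1086817.50 cm³, ΣAȳ = 794572.50 cm³.
x̄ = 1086817.50/14781.00 = 73.53 cm; ȳ = 794572.50/14781.00 = 53.76 cm.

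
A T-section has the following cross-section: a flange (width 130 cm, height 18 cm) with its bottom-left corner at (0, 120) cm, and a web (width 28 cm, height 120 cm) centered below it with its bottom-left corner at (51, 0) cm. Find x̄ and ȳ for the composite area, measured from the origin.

web: A = 28 × 120 = 3360.00, centroid at (65.00, 60.00).
flange: A = 130 × 18 = 2340.00, centroid at (65.00, 129.00).
ΣA = 5700.00 cm², ΣAx̄ = 370500.00 cm³, ΣAȳ = 503460.00 cm³.
x̄ = 370500.00/5700.00 = 65.00 cm; ȳ = 503460.00/5700.00 = 88.33 cm.

x̄ = 65.00 cm, ȳ = 88.33 cm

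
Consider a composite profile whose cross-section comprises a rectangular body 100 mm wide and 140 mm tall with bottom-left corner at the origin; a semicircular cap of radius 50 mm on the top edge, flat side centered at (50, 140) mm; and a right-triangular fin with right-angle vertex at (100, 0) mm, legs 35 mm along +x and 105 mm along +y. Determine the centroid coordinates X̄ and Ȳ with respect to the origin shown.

rectangular body: A = 100 × 140 = 14000.00, centroid at (50.00, 70.00).
semicircular top: A = ½π·50² = 3926.99, centroid at (50.00, 161.22).
triangular fin: A = ½·35·105 = 1837.50, centroid at (111.67, 35.00).
ΣA = 19764.49 mm²
ΣAX̄ = (14000.00)(50.00) + (3926.99)(50.00) + (1837.50)(111.67) = 1101537.04 mm³
ΣAȲ = (14000.00)(70.00) + (3926.99)(161.22) + (1837.50)(35.00) = 1677424.55 mm³
X̄ = 1101537.04 / 19764.49 = 55.73 mm
Ȳ = 1677424.55 / 19764.49 = 84.87 mm

X̄ = 55.73 mm, Ȳ = 84.87 mm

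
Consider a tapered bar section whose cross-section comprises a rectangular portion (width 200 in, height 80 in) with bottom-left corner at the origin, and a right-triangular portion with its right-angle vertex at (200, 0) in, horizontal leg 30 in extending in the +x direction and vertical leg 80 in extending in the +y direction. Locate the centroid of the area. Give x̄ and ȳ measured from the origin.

x̄ = 107.67 in, ȳ = 39.07 in

rectangular portion: A = 200 × 80 = 16000.00, centroid at (100.00, 40.00).
triangular portion: A = ½·30·80 = 1200.00, centroid at (210.00, 26.67).
ΣA = 17200.00 in², ΣAx̄ = 1852000.00 in³, ΣAȳ = 672000.00 in³.
x̄ = 1852000.00/17200.00 = 107.67 in; ȳ = 672000.00/17200.00 = 39.07 in.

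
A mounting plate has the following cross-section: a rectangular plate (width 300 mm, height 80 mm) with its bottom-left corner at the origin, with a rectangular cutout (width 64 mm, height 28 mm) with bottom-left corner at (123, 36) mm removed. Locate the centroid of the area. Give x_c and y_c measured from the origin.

plate: A = 300 × 80 = 24000.00, centroid at (150.00, 40.00).
hole: A = −(64 × 28) = -1792.00, centroid at (155.00, 50.00).
ΣA = 22208.00 mm²
ΣAx_c = (24000.00)(150.00) + (-1792.00)(155.00) = 3322240.00 mm³
ΣAy_c = (24000.00)(40.00) + (-1792.00)(50.00) = 870400.00 mm³
x_c = 3322240.00 / 22208.00 = 149.60 mm
y_c = 870400.00 / 22208.00 = 39.19 mm

x_c = 149.60 mm, y_c = 39.19 mm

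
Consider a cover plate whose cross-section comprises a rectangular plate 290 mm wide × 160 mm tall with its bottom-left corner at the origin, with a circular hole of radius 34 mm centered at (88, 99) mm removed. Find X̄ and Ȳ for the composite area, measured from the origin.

X̄ = 149.84 mm, Ȳ = 78.39 mm

plate: A = 290 × 160 = 46400.00, centroid at (145.00, 80.00).
hole: A = −π·34² = -3631.68, centroid at (88.00, 99.00).
ΣA = 42768.32 mm²
ΣAX̄ = (46400.00)(145.00) + (-3631.68)(88.00) = 6408412.06 mm³
ΣAȲ = (46400.00)(80.00) + (-3631.68)(99.00) = 3352463.57 mm³
X̄ = 6408412.06 / 42768.32 = 149.84 mm
Ȳ = 3352463.57 / 42768.32 = 78.39 mm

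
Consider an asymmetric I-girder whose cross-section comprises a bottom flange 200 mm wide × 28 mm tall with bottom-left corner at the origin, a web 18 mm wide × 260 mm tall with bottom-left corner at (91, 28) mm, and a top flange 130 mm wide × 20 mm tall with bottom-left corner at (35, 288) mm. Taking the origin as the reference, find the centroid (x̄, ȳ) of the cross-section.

bottom flange: A = 200 × 28 = 5600.00, centroid at (100.00, 14.00).
web: A = 18 × 260 = 4680.00, centroid at (100.00, 158.00).
top flange: A = 130 × 20 = 2600.00, centroid at (100.00, 298.00).
ΣA = 12880.00 mm², ΣAx̄ = 1288000.00 mm³, ΣAȳ = 1592640.00 mm³.
x̄ = 1288000.00/12880.00 = 100.00 mm; ȳ = 1592640.00/12880.00 = 123.65 mm.

x̄ = 100.00 mm, ȳ = 123.65 mm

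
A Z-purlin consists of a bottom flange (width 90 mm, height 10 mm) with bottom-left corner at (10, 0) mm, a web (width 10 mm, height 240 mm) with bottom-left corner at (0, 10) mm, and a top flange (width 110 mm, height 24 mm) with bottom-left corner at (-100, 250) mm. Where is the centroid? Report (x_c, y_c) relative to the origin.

Part | A | x̄ᵢ | ȳᵢ | A·x̄ᵢ | A·ȳᵢ
bottom flange | 900.00 | 55.00 | 5.00 | 49500.00 | 4500.00
web | 2400.00 | 5.00 | 130.00 | 12000.00 | 312000.00
top flange | 2640.00 | -45.00 | 262.00 | -118800.00 | 691680.00
Σ | 5940.00 |  |  | -57300.00 | 1008180.00
x_c = -57300.00 / 5940.00 = -9.65 mm
y_c = 1008180.00 / 5940.00 = 169.73 mm

x_c = -9.65 mm, y_c = 169.73 mm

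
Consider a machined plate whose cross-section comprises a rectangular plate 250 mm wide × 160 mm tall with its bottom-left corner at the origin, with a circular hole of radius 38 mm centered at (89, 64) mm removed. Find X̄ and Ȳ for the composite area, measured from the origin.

X̄ = 129.61 mm, Ȳ = 82.05 mm

plate: A = 250 × 160 = 40000.00, centroid at (125.00, 80.00).
hole: A = −π·38² = -4536.46, centroid at (89.00, 64.00).
ΣA = 35463.54 mm², ΣAX̄ = 4596255.08 mm³, ΣAȲ = 2909666.57 mm³.
X̄ = 4596255.08/35463.54 = 129.61 mm; Ȳ = 2909666.57/35463.54 = 82.05 mm.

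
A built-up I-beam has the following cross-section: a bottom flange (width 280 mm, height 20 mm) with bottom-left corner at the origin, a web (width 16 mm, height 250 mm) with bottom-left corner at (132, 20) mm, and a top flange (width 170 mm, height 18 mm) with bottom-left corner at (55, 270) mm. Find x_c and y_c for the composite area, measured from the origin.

x_c = 140.00 mm, y_c = 117.67 mm

bottom flange: A = 280 × 20 = 5600.00, centroid at (140.00, 10.00).
web: A = 16 × 250 = 4000.00, centroid at (140.00, 145.00).
top flange: A = 170 × 18 = 3060.00, centroid at (140.00, 279.00).
ΣA = 12660.00 mm²
ΣAx_c = (5600.00)(140.00) + (4000.00)(140.00) + (3060.00)(140.00) = 1772400.00 mm³
ΣAy_c = (5600.00)(10.00) + (4000.00)(145.00) + (3060.00)(279.00) = 1489740.00 mm³
x_c = 1772400.00 / 12660.00 = 140.00 mm
y_c = 1489740.00 / 12660.00 = 117.67 mm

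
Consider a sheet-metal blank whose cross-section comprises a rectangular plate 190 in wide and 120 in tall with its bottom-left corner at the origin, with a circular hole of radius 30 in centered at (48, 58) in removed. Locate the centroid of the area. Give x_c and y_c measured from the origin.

x_c = 101.65 in, y_c = 60.28 in

plate: A = 190 × 120 = 22800.00, centroid at (95.00, 60.00).
hole: A = −π·30² = -2827.43, centroid at (48.00, 58.00).
ΣA = 19972.57 in²
ΣAx_c = (22800.00)(95.00) + (-2827.43)(48.00) = 2030283.20 in³
ΣAy_c = (22800.00)(60.00) + (-2827.43)(58.00) = 1204008.86 in³
x_c = 2030283.20 / 19972.57 = 101.65 in
y_c = 1204008.86 / 19972.57 = 60.28 in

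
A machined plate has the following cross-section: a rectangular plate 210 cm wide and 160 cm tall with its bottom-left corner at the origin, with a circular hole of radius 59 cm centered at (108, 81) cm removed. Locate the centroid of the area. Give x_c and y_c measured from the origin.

plate: A = 210 × 160 = 33600.00, centroid at (105.00, 80.00).
hole: A = −π·59² = -10935.88, centroid at (108.00, 81.00).
ΣA = 22664.12 cm²
ΣAx_c = (33600.00)(105.00) + (-10935.88)(108.00) = 2346924.53 cm³
ΣAy_c = (33600.00)(80.00) + (-10935.88)(81.00) = 1802193.39 cm³
x_c = 2346924.53 / 22664.12 = 103.55 cm
y_c = 1802193.39 / 22664.12 = 79.52 cm

x_c = 103.55 cm, y_c = 79.52 cm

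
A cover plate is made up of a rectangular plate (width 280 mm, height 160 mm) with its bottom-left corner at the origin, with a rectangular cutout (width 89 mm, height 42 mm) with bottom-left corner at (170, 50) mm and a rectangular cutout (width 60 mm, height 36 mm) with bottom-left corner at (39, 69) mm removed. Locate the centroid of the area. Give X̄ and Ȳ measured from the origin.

Part | A | x̄ᵢ | ȳᵢ | A·x̄ᵢ | A·ȳᵢ
plate | 44800.00 | 140.00 | 80.00 | 6272000.00 | 3584000.00
hole 1 | -3738.00 | 214.50 | 71.00 | -801801.00 | -265398.00
hole 2 | -2160.00 | 69.00 | 87.00 | -149040.00 | -187920.00
Σ | 38902.00 |  |  | 5321159.00 | 3130682.00
X̄ = 5321159.00 / 38902.00 = 136.78 mm
Ȳ = 3130682.00 / 38902.00 = 80.48 mm

X̄ = 136.78 mm, Ȳ = 80.48 mm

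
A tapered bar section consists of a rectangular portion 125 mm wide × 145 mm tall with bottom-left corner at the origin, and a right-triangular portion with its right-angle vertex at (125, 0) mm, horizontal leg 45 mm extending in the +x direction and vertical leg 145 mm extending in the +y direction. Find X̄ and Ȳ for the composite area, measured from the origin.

X̄ = 74.32 mm, Ȳ = 68.81 mm

rectangular portion: A = 125 × 145 = 18125.00, centroid at (62.50, 72.50).
triangular portion: A = ½·45·145 = 3262.50, centroid at (140.00, 48.33).
ΣA = 21387.50 mm²
ΣAX̄ = (18125.00)(62.50) + (3262.50)(140.00) = 1589562.50 mm³
ΣAȲ = (18125.00)(72.50) + (3262.50)(48.33) = 1471750.00 mm³
X̄ = 1589562.50 / 21387.50 = 74.32 mm
Ȳ = 1471750.00 / 21387.50 = 68.81 mm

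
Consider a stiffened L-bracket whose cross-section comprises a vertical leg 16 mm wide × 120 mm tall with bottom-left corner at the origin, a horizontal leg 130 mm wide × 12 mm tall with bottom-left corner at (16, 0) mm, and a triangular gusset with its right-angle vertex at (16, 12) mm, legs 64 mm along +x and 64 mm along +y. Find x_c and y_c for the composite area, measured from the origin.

x_c = 39.47 mm, y_c = 34.88 mm

Part | A | x̄ᵢ | ȳᵢ | A·x̄ᵢ | A·ȳᵢ
vertical leg | 1920.00 | 8.00 | 60.00 | 15360.00 | 115200.00
horizontal leg | 1560.00 | 81.00 | 6.00 | 126360.00 | 9360.00
gusset | 2048.00 | 37.33 | 33.33 | 76458.67 | 68266.67
Σ | 5528.00 |  |  | 218178.67 | 192826.67
x_c = 218178.67 / 5528.00 = 39.47 mm
y_c = 192826.67 / 5528.00 = 34.88 mm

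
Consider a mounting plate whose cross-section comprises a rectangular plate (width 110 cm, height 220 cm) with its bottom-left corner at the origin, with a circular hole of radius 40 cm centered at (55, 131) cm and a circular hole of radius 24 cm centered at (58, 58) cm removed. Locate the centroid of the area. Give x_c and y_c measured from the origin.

x_c = 54.69 cm, y_c = 109.34 cm

Part | A | x̄ᵢ | ȳᵢ | A·x̄ᵢ | A·ȳᵢ
plate | 24200.00 | 55.00 | 110.00 | 1331000.00 | 2662000.00
hole 1 | -5026.55 | 55.00 | 131.00 | -276460.15 | -658477.82
hole 2 | -1809.56 | 58.00 | 58.00 | -104954.33 | -104954.33
Σ | 17363.89 |  |  | 949585.52 | 1898567.85
x_c = 949585.52 / 17363.89 = 54.69 cm
y_c = 1898567.85 / 17363.89 = 109.34 cm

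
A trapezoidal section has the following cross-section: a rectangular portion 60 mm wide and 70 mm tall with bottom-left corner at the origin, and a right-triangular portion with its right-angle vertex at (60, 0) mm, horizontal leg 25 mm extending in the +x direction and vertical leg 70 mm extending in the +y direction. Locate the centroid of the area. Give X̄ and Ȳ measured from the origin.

Part | A | x̄ᵢ | ȳᵢ | A·x̄ᵢ | A·ȳᵢ
rectangular portion | 4200.00 | 30.00 | 35.00 | 126000.00 | 147000.00
triangular portion | 875.00 | 68.33 | 23.33 | 59791.67 | 20416.67
Σ | 5075.00 |  |  | 185791.67 | 167416.67
X̄ = 185791.67 / 5075.00 = 36.61 mm
Ȳ = 167416.67 / 5075.00 = 32.99 mm

X̄ = 36.61 mm, Ȳ = 32.99 mm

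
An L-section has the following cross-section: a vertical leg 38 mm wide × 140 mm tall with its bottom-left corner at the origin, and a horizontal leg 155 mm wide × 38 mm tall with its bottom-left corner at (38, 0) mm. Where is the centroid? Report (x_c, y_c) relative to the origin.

x_c = 69.70 mm, y_c = 43.20 mm

vertical leg: A = 38 × 140 = 5320.00, centroid at (19.00, 70.00).
horizontal leg: A = 155 × 38 = 5890.00, centroid at (115.50, 19.00).
ΣA = 11210.00 mm²
ΣAx_c = (5320.00)(19.00) + (5890.00)(115.50) = 781375.00 mm³
ΣAy_c = (5320.00)(70.00) + (5890.00)(19.00) = 484310.00 mm³
x_c = 781375.00 / 11210.00 = 69.70 mm
y_c = 484310.00 / 11210.00 = 43.20 mm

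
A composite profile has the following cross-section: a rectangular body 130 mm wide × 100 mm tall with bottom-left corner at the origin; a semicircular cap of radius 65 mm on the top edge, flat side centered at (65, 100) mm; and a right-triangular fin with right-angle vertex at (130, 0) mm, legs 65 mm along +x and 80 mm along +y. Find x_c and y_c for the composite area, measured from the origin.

x_c = 75.13 mm, y_c = 70.43 mm

Part | A | x̄ᵢ | ȳᵢ | A·x̄ᵢ | A·ȳᵢ
rectangular body | 13000.00 | 65.00 | 50.00 | 845000.00 | 650000.00
semicircular top | 6636.61 | 65.00 | 127.59 | 431379.94 | 846744.78
triangular fin | 2600.00 | 151.67 | 26.67 | 394333.33 | 69333.33
Σ | 22236.61 |  |  | 1670713.27 | 1566078.11
x_c = 1670713.27 / 22236.61 = 75.13 mm
y_c = 1566078.11 / 22236.61 = 70.43 mm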